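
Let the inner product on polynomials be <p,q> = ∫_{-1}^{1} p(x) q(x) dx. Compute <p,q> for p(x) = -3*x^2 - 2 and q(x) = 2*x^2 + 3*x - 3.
<p,q> = 194/15

Expand the product: p(x)·q(x) = -6*x^4 - 9*x^3 + 5*x^2 - 6*x + 6.
∫_{-1}^{1} of each monomial x^k gives [2/(k+1) if k even, 0 if k odd]. Integrating term-by-term (or equivalently evaluating the antiderivative F(x) = -6*x^5/5 - 9*x^4/4 + 5*x^3/3 - 3*x^2 + 6*x at the endpoints):
  F(1) − F(−1) = 73/60 − (-703/60) = 194/15.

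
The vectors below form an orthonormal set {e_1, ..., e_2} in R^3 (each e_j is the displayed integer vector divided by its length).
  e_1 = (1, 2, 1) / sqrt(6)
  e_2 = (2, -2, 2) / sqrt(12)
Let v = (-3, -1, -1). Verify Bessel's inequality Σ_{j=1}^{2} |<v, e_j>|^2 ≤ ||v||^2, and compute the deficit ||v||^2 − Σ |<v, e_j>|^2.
Σ |<v, e_j>|^2 = 9; ||v||^2 = 11; deficit = 2

Write each e_j = u_j / sqrt(<u_j, u_j>) where u_j is the displayed integer vector. Then <v, e_j> = <v, u_j> / sqrt(<u_j, u_j>), so |<v, e_j>|^2 = <v, u_j>^2 / <u_j, u_j>.
Coefficients: <v, e_1> = -6/sqrt(6), <v, e_2> = -6/sqrt(12).
Square and sum: Σ |<v, e_j>|^2 = 9.
Compute ||v||^2 = v·v = 11.
Deficit = 11 − 9 = 2 ≥ 0, confirming Bessel's inequality. (The deficit equals ||v − Σ <v,e_j> e_j||^2, the squared distance from v to span{e_j}.)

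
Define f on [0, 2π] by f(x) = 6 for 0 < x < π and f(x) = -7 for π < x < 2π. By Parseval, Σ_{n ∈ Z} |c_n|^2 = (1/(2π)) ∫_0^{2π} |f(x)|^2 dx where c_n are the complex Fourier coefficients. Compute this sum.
Σ |c_n|^2 = 85/2

Parseval equates the L^2 energy of f (normalised by 1/(2π)) with the ℓ^2 sum of its Fourier coefficients: (1/(2π)) ∫_0^{2π} |f|^2 = Σ |c_n|^2.
Compute the left side: (1/(2π)) [∫_0^π 6^2 dx + ∫_π^{2π} (-7)^2 dx] = (1/(2π)) · (36π + 49π) = (36 + 49)/2 = 85/2.
So Σ_{n ∈ Z} |c_n|^2 = 85/2.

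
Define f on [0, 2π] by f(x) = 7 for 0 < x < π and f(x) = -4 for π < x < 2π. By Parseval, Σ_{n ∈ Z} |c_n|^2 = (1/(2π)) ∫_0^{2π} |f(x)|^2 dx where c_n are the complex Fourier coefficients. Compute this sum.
Σ |c_n|^2 = 65/2

Parseval equates the L^2 energy of f (normalised by 1/(2π)) with the ℓ^2 sum of its Fourier coefficients: (1/(2π)) ∫_0^{2π} |f|^2 = Σ |c_n|^2.
Compute the left side: (1/(2π)) [∫_0^π 7^2 dx + ∫_π^{2π} (-4)^2 dx] = (1/(2π)) · (49π + 16π) = (49 + 16)/2 = 65/2.
So Σ_{n ∈ Z} |c_n|^2 = 65/2.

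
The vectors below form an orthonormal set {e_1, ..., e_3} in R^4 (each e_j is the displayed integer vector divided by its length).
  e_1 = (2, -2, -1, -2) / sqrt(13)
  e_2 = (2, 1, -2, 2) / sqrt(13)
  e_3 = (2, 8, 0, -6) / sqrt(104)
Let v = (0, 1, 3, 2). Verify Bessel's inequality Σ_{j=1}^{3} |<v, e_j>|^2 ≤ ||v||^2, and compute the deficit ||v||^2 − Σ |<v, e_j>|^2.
Σ |<v, e_j>|^2 = 84/13; ||v||^2 = 14; deficit = 98/13

Write each e_j = u_j / sqrt(<u_j, u_j>) where u_j is the displayed integer vector. Then <v, e_j> = <v, u_j> / sqrt(<u_j, u_j>), so |<v, e_j>|^2 = <v, u_j>^2 / <u_j, u_j>.
Coefficients: <v, e_1> = -9/sqrt(13), <v, e_2> = -1/sqrt(13), <v, e_3> = -4/sqrt(104).
Square and sum: Σ |<v, e_j>|^2 = 84/13.
Compute ||v||^2 = v·v = 14.
Deficit = 14 − 84/13 = 98/13 ≥ 0, confirming Bessel's inequality. (The deficit equals ||v − Σ <v,e_j> e_j||^2, the squared distance from v to span{e_j}.)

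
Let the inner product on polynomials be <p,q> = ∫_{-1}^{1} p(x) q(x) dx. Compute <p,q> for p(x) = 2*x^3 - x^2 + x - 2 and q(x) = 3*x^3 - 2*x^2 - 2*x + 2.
<p,q> = -206/35

Expand the product: p(x)·q(x) = 6*x^6 - 7*x^5 + x^4 - 2*x^3 + 6*x - 4.
∫_{-1}^{1} of each monomial x^k gives [2/(k+1) if k even, 0 if k odd]. Integrating term-by-term (or equivalently evaluating the antiderivative F(x) = 6*x^7/7 - 7*x^6/6 + x^5/5 - x^4/2 + 3*x^2 - 4*x at the endpoints):
  F(1) − F(−1) = -169/105 − (449/105) = -206/35.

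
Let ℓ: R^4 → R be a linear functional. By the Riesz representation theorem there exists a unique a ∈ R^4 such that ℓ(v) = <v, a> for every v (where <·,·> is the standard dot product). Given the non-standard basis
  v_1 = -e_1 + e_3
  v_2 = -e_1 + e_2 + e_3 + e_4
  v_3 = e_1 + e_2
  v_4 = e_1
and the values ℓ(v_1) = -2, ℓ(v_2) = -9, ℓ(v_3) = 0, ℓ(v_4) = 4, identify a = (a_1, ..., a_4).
a = (4, -4, 2, -3)

Write a = (a_1, ..., a_4) in the standard basis. For each basis vector v_i, ℓ(v_i) = <v_i, a> is a linear equation in the a_j's. Collect the n equations into a matrix system V a = ℓ, where row i of V is v_i (expressed in the standard basis). Since V is invertible (lower-triangular with 1s on the diagonal, up to permutation), solve by back-substitution:
  V =
[[-1, 0, 1, 0],
 [-1, 1, 1, 1],
 [1, 1, 0, 0],
 [1, 0, 0, 0]]
  V a = (-2, -9, 0, 4)
Solving gives a = (4, -4, 2, -3).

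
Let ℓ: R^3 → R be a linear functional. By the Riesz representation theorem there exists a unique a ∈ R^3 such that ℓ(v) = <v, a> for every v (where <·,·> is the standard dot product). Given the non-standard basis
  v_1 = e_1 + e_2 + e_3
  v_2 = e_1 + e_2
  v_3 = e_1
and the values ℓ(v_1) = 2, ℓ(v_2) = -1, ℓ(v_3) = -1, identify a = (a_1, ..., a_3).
a = (-1, 0, 3)

Write a = (a_1, ..., a_3) in the standard basis. For each basis vector v_i, ℓ(v_i) = <v_i, a> is a linear equation in the a_j's. Collect the n equations into a matrix system V a = ℓ, where row i of V is v_i (expressed in the standard basis). Since V is invertible (lower-triangular with 1s on the diagonal, up to permutation), solve by back-substitution:
  V =
[[1, 1, 1],
 [1, 1, 0],
 [1, 0, 0]]
  V a = (2, -1, -1)
Solving gives a = (-1, 0, 3).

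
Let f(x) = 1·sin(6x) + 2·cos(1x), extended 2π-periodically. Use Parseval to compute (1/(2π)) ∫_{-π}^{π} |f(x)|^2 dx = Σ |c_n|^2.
Σ |c_n|^2 = 5/2

Expand |f|^2 and use orthogonality of {sin(nx), cos(mx)} on [-π, π]:
  ∫_{-π}^{π} sin(nx)^2 dx = π, ∫ cos(mx)^2 dx = π, and cross terms integrate to 0.
So ∫_{-π}^{π} f(x)^2 dx = 1^2 · π + 2^2 · π = (1 + 4)π.
Divide by 2π: (1 + 4)/2 = 5/2.
By Parseval, this equals Σ |c_n|^2.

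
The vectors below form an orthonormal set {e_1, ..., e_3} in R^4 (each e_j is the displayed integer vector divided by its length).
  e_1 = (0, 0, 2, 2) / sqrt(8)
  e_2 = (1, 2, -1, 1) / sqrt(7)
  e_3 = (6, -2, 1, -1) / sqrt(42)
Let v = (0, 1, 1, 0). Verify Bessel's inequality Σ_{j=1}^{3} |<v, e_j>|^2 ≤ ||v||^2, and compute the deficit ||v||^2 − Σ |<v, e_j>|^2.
Σ |<v, e_j>|^2 = 2/3; ||v||^2 = 2; deficit = 4/3

Write each e_j = u_j / sqrt(<u_j, u_j>) where u_j is the displayed integer vector. Then <v, e_j> = <v, u_j> / sqrt(<u_j, u_j>), so |<v, e_j>|^2 = <v, u_j>^2 / <u_j, u_j>.
Coefficients: <v, e_1> = 2/sqrt(8), <v, e_2> = 1/sqrt(7), <v, e_3> = -1/sqrt(42).
Square and sum: Σ |<v, e_j>|^2 = 2/3.
Compute ||v||^2 = v·v = 2.
Deficit = 2 − 2/3 = 4/3 ≥ 0, confirming Bessel's inequality. (The deficit equals ||v − Σ <v,e_j> e_j||^2, the squared distance from v to span{e_j}.)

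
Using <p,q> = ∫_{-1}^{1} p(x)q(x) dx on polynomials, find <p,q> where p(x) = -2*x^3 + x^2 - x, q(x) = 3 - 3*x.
<p,q> = 32/5

Expand the product: p(x)·q(x) = 6*x^4 - 9*x^3 + 6*x^2 - 3*x.
∫_{-1}^{1} of each monomial x^k gives [2/(k+1) if k even, 0 if k odd]. Integrating term-by-term (or equivalently evaluating the antiderivative F(x) = 6*x^5/5 - 9*x^4/4 + 2*x^3 - 3*x^2/2 at the endpoints):
  F(1) − F(−1) = -11/20 − (-139/20) = 32/5.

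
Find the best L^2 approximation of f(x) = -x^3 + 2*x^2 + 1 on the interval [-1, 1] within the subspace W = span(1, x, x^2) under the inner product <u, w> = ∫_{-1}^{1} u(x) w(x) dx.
g(x) = 2*x^2 - 3*x/5 + 1

The best approximation g ∈ W is the orthogonal projection of f onto W. Writing g = a_0 + a_1 x + a_2 x^2, the coefficients solve the normal equations G · a = b where
  G_{ij} = <φ_i, φ_j> and b_i = <f, φ_i>, with φ_0 = 1, φ_1 = x, φ_2 = x^2.
G =
  [2, 0, 2/3]
  [0, 2/3, 0]
  [2/3, 0, 2/5],
b = (10/3, -2/5, 22/15).
Solving gives a_0 = 1, a_1 = -3/5, a_2 = 2, so
  g(x) = 2*x^2 - 3*x/5 + 1.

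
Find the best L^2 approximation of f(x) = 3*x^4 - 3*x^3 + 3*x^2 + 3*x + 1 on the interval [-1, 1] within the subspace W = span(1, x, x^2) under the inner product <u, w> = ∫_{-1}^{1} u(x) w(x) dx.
g(x) = 39*x^2/7 + 6*x/5 + 26/35

The best approximation g ∈ W is the orthogonal projection of f onto W. Writing g = a_0 + a_1 x + a_2 x^2, the coefficients solve the normal equations G · a = b where
  G_{ij} = <φ_i, φ_j> and b_i = <f, φ_i>, with φ_0 = 1, φ_1 = x, φ_2 = x^2.
G =
  [2, 0, 2/3]
  [0, 2/3, 0]
  [2/3, 0, 2/5],
b = (26/5, 4/5, 286/105).
Solving gives a_0 = 26/35, a_1 = 6/5, a_2 = 39/7, so
  g(x) = 39*x^2/7 + 6*x/5 + 26/35.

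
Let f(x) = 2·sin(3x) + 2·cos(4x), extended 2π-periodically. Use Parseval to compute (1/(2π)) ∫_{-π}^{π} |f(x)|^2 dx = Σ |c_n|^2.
Σ |c_n|^2 = 4

Expand |f|^2 and use orthogonality of {sin(nx), cos(mx)} on [-π, π]:
  ∫_{-π}^{π} sin(nx)^2 dx = π, ∫ cos(mx)^2 dx = π, and cross terms integrate to 0.
So ∫_{-π}^{π} f(x)^2 dx = 2^2 · π + 2^2 · π = (4 + 4)π.
Divide by 2π: (4 + 4)/2 = 4.
By Parseval, this equals Σ |c_n|^2.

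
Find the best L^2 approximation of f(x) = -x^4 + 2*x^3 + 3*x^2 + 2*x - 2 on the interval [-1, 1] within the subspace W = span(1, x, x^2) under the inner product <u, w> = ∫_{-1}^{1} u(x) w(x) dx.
g(x) = 15*x^2/7 + 16*x/5 - 67/35

The best approximation g ∈ W is the orthogonal projection of f onto W. Writing g = a_0 + a_1 x + a_2 x^2, the coefficients solve the normal equations G · a = b where
  G_{ij} = <φ_i, φ_j> and b_i = <f, φ_i>, with φ_0 = 1, φ_1 = x, φ_2 = x^2.
G =
  [2, 0, 2/3]
  [0, 2/3, 0]
  [2/3, 0, 2/5],
b = (-12/5, 32/15, -44/105).
Solving gives a_0 = -67/35, a_1 = 16/5, a_2 = 15/7, so
  g(x) = 15*x^2/7 + 16*x/5 - 67/35.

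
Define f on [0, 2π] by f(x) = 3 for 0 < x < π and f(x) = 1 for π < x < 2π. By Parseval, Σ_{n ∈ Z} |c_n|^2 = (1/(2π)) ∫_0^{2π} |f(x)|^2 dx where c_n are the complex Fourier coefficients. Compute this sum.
Σ |c_n|^2 = 5

Parseval equates the L^2 energy of f (normalised by 1/(2π)) with the ℓ^2 sum of its Fourier coefficients: (1/(2π)) ∫_0^{2π} |f|^2 = Σ |c_n|^2.
Compute the left side: (1/(2π)) [∫_0^π 3^2 dx + ∫_π^{2π} 1^2 dx] = (1/(2π)) · (9π + 1π) = (9 + 1)/2 = 5.
So Σ_{n ∈ Z} |c_n|^2 = 5.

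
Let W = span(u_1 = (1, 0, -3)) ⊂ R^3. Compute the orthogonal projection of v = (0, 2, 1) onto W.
proj_W(v) = (-3/10, 0, 9/10)

Set up U = [u_1 | ... | u_1] ∈ R^(3×1). The projector onto W = col(U) is P = U (U^T U)^(-1) U^T.
Compute U^T U =
  [10],
and U^T v = (-3).
Solve U^T U · c = U^T v for the coefficients: c = (-3/10). The projection is proj_W(v) = U c.
Check: (v - proj_W(v)) · u_1 = 0  (should be 0).
Result: proj_W(v) = (-3/10, 0, 9/10).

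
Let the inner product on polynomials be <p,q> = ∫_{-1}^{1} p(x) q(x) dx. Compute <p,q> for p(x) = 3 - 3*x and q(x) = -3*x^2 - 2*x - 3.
<p,q> = -20

Expand the product: p(x)·q(x) = 9*x^3 - 3*x^2 + 3*x - 9.
∫_{-1}^{1} of each monomial x^k gives [2/(k+1) if k even, 0 if k odd]. Integrating term-by-term (or equivalently evaluating the antiderivative F(x) = 9*x^4/4 - x^3 + 3*x^2/2 - 9*x at the endpoints):
  F(1) − F(−1) = -25/4 − (55/4) = -20.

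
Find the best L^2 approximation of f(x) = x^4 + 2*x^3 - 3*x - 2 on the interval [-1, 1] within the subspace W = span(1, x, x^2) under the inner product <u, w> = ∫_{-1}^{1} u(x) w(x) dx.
g(x) = 6*x^2/7 - 9*x/5 - 73/35

The best approximation g ∈ W is the orthogonal projection of f onto W. Writing g = a_0 + a_1 x + a_2 x^2, the coefficients solve the normal equations G · a = b where
  G_{ij} = <φ_i, φ_j> and b_i = <f, φ_i>, with φ_0 = 1, φ_1 = x, φ_2 = x^2.
G =
  [2, 0, 2/3]
  [0, 2/3, 0]
  [2/3, 0, 2/5],
b = (-18/5, -6/5, -22/21).
Solving gives a_0 = -73/35, a_1 = -9/5, a_2 = 6/7, so
  g(x) = 6*x^2/7 - 9*x/5 - 73/35.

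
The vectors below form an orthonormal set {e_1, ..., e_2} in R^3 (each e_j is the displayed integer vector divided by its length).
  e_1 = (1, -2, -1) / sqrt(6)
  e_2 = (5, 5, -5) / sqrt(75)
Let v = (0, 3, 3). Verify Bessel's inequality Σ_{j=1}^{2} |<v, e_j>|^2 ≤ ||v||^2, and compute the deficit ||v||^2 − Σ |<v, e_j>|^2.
Σ |<v, e_j>|^2 = 27/2; ||v||^2 = 18; deficit = 9/2

Write each e_j = u_j / sqrt(<u_j, u_j>) where u_j is the displayed integer vector. Then <v, e_j> = <v, u_j> / sqrt(<u_j, u_j>), so |<v, e_j>|^2 = <v, u_j>^2 / <u_j, u_j>.
Coefficients: <v, e_1> = -9/sqrt(6), <v, e_2> = 0/sqrt(75).
Square and sum: Σ |<v, e_j>|^2 = 27/2.
Compute ||v||^2 = v·v = 18.
Deficit = 18 − 27/2 = 9/2 ≥ 0, confirming Bessel's inequality. (The deficit equals ||v − Σ <v,e_j> e_j||^2, the squared distance from v to span{e_j}.)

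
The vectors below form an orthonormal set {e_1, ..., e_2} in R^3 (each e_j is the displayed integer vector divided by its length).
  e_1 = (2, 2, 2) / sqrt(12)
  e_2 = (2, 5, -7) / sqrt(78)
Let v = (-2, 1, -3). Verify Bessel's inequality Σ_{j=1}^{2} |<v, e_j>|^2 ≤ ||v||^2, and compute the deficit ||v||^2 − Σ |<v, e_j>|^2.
Σ |<v, e_j>|^2 = 150/13; ||v||^2 = 14; deficit = 32/13

Write each e_j = u_j / sqrt(<u_j, u_j>) where u_j is the displayed integer vector. Then <v, e_j> = <v, u_j> / sqrt(<u_j, u_j>), so |<v, e_j>|^2 = <v, u_j>^2 / <u_j, u_j>.
Coefficients: <v, e_1> = -8/sqrt(12), <v, e_2> = 22/sqrt(78).
Square and sum: Σ |<v, e_j>|^2 = 150/13.
Compute ||v||^2 = v·v = 14.
Deficit = 14 − 150/13 = 32/13 ≥ 0, confirming Bessel's inequality. (The deficit equals ||v − Σ <v,e_j> e_j||^2, the squared distance from v to span{e_j}.)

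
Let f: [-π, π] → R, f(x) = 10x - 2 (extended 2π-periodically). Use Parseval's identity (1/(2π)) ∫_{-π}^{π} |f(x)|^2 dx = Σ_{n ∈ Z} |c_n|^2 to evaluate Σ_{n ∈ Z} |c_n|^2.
Σ |c_n|^2 = 100π^2/3 + 4

Expand and integrate term by term over [-π, π]:
  ∫ (10x)^2 dx = 100·(2π^3/3); ∫ 2·10·(-2)·x dx = 0 (odd integrand); ∫ (-2)^2 dx = 4·2π.
So (1/(2π)) ∫_{-π}^{π} (10x - 2)^2 dx = 100π^2/3 + 4 = 100π^2/3 + 4.
Parseval ⇒ Σ |c_n|^2 = 100π^2/3 + 4.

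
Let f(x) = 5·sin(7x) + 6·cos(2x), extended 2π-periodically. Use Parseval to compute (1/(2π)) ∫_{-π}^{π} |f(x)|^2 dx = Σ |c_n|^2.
Σ |c_n|^2 = 61/2

Expand |f|^2 and use orthogonality of {sin(nx), cos(mx)} on [-π, π]:
  ∫_{-π}^{π} sin(nx)^2 dx = π, ∫ cos(mx)^2 dx = π, and cross terms integrate to 0.
So ∫_{-π}^{π} f(x)^2 dx = 5^2 · π + 6^2 · π = (25 + 36)π.
Divide by 2π: (25 + 36)/2 = 61/2.
By Parseval, this equals Σ |c_n|^2.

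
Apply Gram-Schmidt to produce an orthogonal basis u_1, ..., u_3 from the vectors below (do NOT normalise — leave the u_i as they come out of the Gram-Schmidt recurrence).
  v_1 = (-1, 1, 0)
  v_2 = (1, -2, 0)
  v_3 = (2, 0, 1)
Orthogonal basis:
  u_1 = (-1, 1, 0)
  u_2 = (-1/2, -1/2, 0)
  u_3 = (0, 0, 1)

Apply the Gram-Schmidt recurrence
  u_1 = v_1
  u_i = v_i − Σ_{j<i} ((v_i · u_j) / (u_j · u_j)) · u_j.

Step by step this gives:
  u_1 = (-1, 1, 0)
  u_2 = (-1/2, -1/2, 0)
  u_3 = (0, 0, 1)

Orthogonality check:
  u_2 · u_1 = 0 (should be 0)
  u_3 · u_1 = 0 (should be 0)
  u_3 · u_2 = 0 (should be 0)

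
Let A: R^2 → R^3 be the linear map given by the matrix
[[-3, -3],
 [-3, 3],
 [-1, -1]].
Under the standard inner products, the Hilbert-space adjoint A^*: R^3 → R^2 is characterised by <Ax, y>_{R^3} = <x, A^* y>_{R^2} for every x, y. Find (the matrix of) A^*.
A^* = A^T =
[[-3, -3, -1],
 [-3, 3, -1]]

For real matrices with standard dot products, the defining identity <Ax, y> = <x, A^* y> gives (Ax)^T y = x^T (A^*) y, i.e. x^T A^T y = x^T (A^*) y. Since this holds for all x, y, we must have A^* = A^T. Therefore
A^* =
[[-3, -3, -1],
 [-3, 3, -1]].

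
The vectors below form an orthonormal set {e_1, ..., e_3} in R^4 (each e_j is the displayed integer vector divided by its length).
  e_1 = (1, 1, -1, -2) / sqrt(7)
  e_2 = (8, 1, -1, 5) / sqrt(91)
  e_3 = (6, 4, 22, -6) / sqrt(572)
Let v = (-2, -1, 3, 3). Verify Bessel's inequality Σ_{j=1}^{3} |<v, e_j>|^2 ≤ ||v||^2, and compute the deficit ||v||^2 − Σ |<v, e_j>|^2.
Σ |<v, e_j>|^2 = 249/11; ||v||^2 = 23; deficit = 4/11

Write each e_j = u_j / sqrt(<u_j, u_j>) where u_j is the displayed integer vector. Then <v, e_j> = <v, u_j> / sqrt(<u_j, u_j>), so |<v, e_j>|^2 = <v, u_j>^2 / <u_j, u_j>.
Coefficients: <v, e_1> = -12/sqrt(7), <v, e_2> = -5/sqrt(91), <v, e_3> = 32/sqrt(572).
Square and sum: Σ |<v, e_j>|^2 = 249/11.
Compute ||v||^2 = v·v = 23.
Deficit = 23 − 249/11 = 4/11 ≥ 0, confirming Bessel's inequality. (The deficit equals ||v − Σ <v,e_j> e_j||^2, the squared distance from v to span{e_j}.)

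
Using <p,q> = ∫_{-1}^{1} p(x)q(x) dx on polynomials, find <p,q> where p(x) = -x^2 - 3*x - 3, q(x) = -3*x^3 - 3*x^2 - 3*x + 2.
<p,q> = 52/15

Expand the product: p(x)·q(x) = 3*x^5 + 12*x^4 + 21*x^3 + 16*x^2 + 3*x - 6.
∫_{-1}^{1} of each monomial x^k gives [2/(k+1) if k even, 0 if k odd]. Integrating term-by-term (or equivalently evaluating the antiderivative F(x) = x^6/2 + 12*x^5/5 + 21*x^4/4 + 16*x^3/3 + 3*x^2/2 - 6*x at the endpoints):
  F(1) − F(−1) = 539/60 − (331/60) = 52/15.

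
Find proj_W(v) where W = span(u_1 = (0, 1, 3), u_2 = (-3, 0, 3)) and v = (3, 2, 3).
proj_W(v) = (3, 2, 3)

Set up U = [u_1 | ... | u_2] ∈ R^(3×2). The projector onto W = col(U) is P = U (U^T U)^(-1) U^T.
Compute U^T U =
  [10, 9]
  [9, 18],
and U^T v = (11, 0).
Solve U^T U · c = U^T v for the coefficients: c = (2, -1). The projection is proj_W(v) = U c.
Check: (v - proj_W(v)) · u_1 = 0  (should be 0).
Check: (v - proj_W(v)) · u_2 = 0  (should be 0).
Result: proj_W(v) = (3, 2, 3).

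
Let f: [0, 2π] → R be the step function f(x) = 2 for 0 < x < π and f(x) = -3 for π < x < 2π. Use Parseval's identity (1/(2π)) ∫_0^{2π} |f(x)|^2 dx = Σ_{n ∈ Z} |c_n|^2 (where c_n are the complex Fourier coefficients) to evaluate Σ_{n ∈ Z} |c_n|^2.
Σ |c_n|^2 = 13/2

Parseval equates the L^2 energy of f (normalised by 1/(2π)) with the ℓ^2 sum of its Fourier coefficients: (1/(2π)) ∫_0^{2π} |f|^2 = Σ |c_n|^2.
Compute the left side: (1/(2π)) [∫_0^π 2^2 dx + ∫_π^{2π} (-3)^2 dx] = (1/(2π)) · (4π + 9π) = (4 + 9)/2 = 13/2.
So Σ_{n ∈ Z} |c_n|^2 = 13/2.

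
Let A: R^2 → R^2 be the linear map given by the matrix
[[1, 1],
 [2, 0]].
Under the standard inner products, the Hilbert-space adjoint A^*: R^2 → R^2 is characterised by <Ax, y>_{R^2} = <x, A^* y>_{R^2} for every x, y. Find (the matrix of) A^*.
A^* = A^T =
[[1, 2],
 [1, 0]]

For real matrices with standard dot products, the defining identity <Ax, y> = <x, A^* y> gives (Ax)^T y = x^T (A^*) y, i.e. x^T A^T y = x^T (A^*) y. Since this holds for all x, y, we must have A^* = A^T. Therefore
A^* =
[[1, 2],
 [1, 0]].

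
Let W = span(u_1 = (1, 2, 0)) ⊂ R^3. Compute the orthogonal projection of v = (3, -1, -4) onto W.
proj_W(v) = (1/5, 2/5, 0)

Set up U = [u_1 | ... | u_1] ∈ R^(3×1). The projector onto W = col(U) is P = U (U^T U)^(-1) U^T.
Compute U^T U =
  [5],
and U^T v = (1).
Solve U^T U · c = U^T v for the coefficients: c = (1/5). The projection is proj_W(v) = U c.
Check: (v - proj_W(v)) · u_1 = 0  (should be 0).
Result: proj_W(v) = (1/5, 2/5, 0).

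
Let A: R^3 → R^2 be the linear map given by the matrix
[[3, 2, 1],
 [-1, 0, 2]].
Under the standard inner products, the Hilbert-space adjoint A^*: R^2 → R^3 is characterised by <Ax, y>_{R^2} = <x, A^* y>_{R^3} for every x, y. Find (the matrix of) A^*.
A^* = A^T =
[[3, -1],
 [2, 0],
 [1, 2]]

For real matrices with standard dot products, the defining identity <Ax, y> = <x, A^* y> gives (Ax)^T y = x^T (A^*) y, i.e. x^T A^T y = x^T (A^*) y. Since this holds for all x, y, we must have A^* = A^T. Therefore
A^* =
[[3, -1],
 [2, 0],
 [1, 2]].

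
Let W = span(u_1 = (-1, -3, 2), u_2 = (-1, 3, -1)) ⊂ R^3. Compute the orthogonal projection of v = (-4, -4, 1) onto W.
proj_W(v) = (-3, -3, 3)

Set up U = [u_1 | ... | u_2] ∈ R^(3×2). The projector onto W = col(U) is P = U (U^T U)^(-1) U^T.
Compute U^T U =
  [14, -10]
  [-10, 11],
and U^T v = (18, -9).
Solve U^T U · c = U^T v for the coefficients: c = (2, 1). The projection is proj_W(v) = U c.
Check: (v - proj_W(v)) · u_1 = 0  (should be 0).
Check: (v - proj_W(v)) · u_2 = 0  (should be 0).
Result: proj_W(v) = (-3, -3, 3).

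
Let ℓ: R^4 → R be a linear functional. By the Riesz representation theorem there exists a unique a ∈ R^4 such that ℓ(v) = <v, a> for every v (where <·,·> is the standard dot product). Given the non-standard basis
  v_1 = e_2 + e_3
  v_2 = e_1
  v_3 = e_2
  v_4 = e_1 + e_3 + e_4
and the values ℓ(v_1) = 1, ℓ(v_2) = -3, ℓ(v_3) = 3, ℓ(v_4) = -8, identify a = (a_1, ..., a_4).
a = (-3, 3, -2, -3)

Write a = (a_1, ..., a_4) in the standard basis. For each basis vector v_i, ℓ(v_i) = <v_i, a> is a linear equation in the a_j's. Collect the n equations into a matrix system V a = ℓ, where row i of V is v_i (expressed in the standard basis). Since V is invertible (lower-triangular with 1s on the diagonal, up to permutation), solve by back-substitution:
  V =
[[0, 1, 1, 0],
 [1, 0, 0, 0],
 [0, 1, 0, 0],
 [1, 0, 1, 1]]
  V a = (1, -3, 3, -8)
Solving gives a = (-3, 3, -2, -3).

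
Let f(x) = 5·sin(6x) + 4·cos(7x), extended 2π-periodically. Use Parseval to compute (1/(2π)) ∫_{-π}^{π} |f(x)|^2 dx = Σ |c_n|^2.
Σ |c_n|^2 = 41/2

Expand |f|^2 and use orthogonality of {sin(nx), cos(mx)} on [-π, π]:
  ∫_{-π}^{π} sin(nx)^2 dx = π, ∫ cos(mx)^2 dx = π, and cross terms integrate to 0.
So ∫_{-π}^{π} f(x)^2 dx = 5^2 · π + 4^2 · π = (25 + 16)π.
Divide by 2π: (25 + 16)/2 = 41/2.
By Parseval, this equals Σ |c_n|^2.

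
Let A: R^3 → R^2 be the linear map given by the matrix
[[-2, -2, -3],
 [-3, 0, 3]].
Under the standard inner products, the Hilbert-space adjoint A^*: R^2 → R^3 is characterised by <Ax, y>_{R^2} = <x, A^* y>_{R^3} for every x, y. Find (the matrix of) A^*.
A^* = A^T =
[[-2, -3],
 [-2, 0],
 [-3, 3]]

For real matrices with standard dot products, the defining identity <Ax, y> = <x, A^* y> gives (Ax)^T y = x^T (A^*) y, i.e. x^T A^T y = x^T (A^*) y. Since this holds for all x, y, we must have A^* = A^T. Therefore
A^* =
[[-2, -3],
 [-2, 0],
 [-3, 3]].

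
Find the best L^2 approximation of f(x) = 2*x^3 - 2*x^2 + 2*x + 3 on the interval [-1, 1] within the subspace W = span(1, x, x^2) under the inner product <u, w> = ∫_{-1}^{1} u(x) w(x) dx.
g(x) = -2*x^2 + 16*x/5 + 3

The best approximation g ∈ W is the orthogonal projection of f onto W. Writing g = a_0 + a_1 x + a_2 x^2, the coefficients solve the normal equations G · a = b where
  G_{ij} = <φ_i, φ_j> and b_i = <f, φ_i>, with φ_0 = 1, φ_1 = x, φ_2 = x^2.
G =
  [2, 0, 2/3]
  [0, 2/3, 0]
  [2/3, 0, 2/5],
b = (14/3, 32/15, 6/5).
Solving gives a_0 = 3, a_1 = 16/5, a_2 = -2, so
  g(x) = -2*x^2 + 16*x/5 + 3.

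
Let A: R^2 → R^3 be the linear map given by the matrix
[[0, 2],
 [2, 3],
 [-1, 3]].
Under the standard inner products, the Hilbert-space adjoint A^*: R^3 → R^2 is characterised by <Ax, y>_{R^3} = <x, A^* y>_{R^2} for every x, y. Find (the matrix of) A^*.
A^* = A^T =
[[0, 2, -1],
 [2, 3, 3]]

For real matrices with standard dot products, the defining identity <Ax, y> = <x, A^* y> gives (Ax)^T y = x^T (A^*) y, i.e. x^T A^T y = x^T (A^*) y. Since this holds for all x, y, we must have A^* = A^T. Therefore
A^* =
[[0, 2, -1],
 [2, 3, 3]].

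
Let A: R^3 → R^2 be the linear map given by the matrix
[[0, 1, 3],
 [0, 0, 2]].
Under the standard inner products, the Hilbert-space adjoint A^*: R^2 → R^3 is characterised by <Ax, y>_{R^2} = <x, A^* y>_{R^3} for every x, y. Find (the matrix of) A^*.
A^* = A^T =
[[0, 0],
 [1, 0],
 [3, 2]]

For real matrices with standard dot products, the defining identity <Ax, y> = <x, A^* y> gives (Ax)^T y = x^T (A^*) y, i.e. x^T A^T y = x^T (A^*) y. Since this holds for all x, y, we must have A^* = A^T. Therefore
A^* =
[[0, 0],
 [1, 0],
 [3, 2]].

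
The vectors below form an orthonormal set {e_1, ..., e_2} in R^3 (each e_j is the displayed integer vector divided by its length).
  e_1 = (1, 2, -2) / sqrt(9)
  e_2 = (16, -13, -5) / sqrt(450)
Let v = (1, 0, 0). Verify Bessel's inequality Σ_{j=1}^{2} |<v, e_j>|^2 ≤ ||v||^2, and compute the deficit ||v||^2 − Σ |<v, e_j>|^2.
Σ |<v, e_j>|^2 = 17/25; ||v||^2 = 1; deficit = 8/25

Write each e_j = u_j / sqrt(<u_j, u_j>) where u_j is the displayed integer vector. Then <v, e_j> = <v, u_j> / sqrt(<u_j, u_j>), so |<v, e_j>|^2 = <v, u_j>^2 / <u_j, u_j>.
Coefficients: <v, e_1> = 1/sqrt(9), <v, e_2> = 16/sqrt(450).
Square and sum: Σ |<v, e_j>|^2 = 17/25.
Compute ||v||^2 = v·v = 1.
Deficit = 1 − 17/25 = 8/25 ≥ 0, confirming Bessel's inequality. (The deficit equals ||v − Σ <v,e_j> e_j||^2, the squared distance from v to span{e_j}.)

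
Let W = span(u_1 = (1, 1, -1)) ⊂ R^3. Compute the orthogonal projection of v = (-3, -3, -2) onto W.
proj_W(v) = (-4/3, -4/3, 4/3)

Set up U = [u_1 | ... | u_1] ∈ R^(3×1). The projector onto W = col(U) is P = U (U^T U)^(-1) U^T.
Compute U^T U =
  [3],
and U^T v = (-4).
Solve U^T U · c = U^T v for the coefficients: c = (-4/3). The projection is proj_W(v) = U c.
Check: (v - proj_W(v)) · u_1 = 0  (should be 0).
Result: proj_W(v) = (-4/3, -4/3, 4/3).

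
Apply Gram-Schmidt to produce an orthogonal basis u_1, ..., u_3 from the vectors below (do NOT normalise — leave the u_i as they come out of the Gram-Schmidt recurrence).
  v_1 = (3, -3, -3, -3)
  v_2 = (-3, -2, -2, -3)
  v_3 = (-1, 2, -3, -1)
Orthogonal basis:
  u_1 = (3, -3, -3, -3)
  u_2 = (-4, -1, -1, -2)
  u_3 = (1/44, 113/44, -107/44, -5/44)

Apply the Gram-Schmidt recurrence
  u_1 = v_1
  u_i = v_i − Σ_{j<i} ((v_i · u_j) / (u_j · u_j)) · u_j.

Step by step this gives:
  u_1 = (3, -3, -3, -3)
  u_2 = (-4, -1, -1, -2)
  u_3 = (1/44, 113/44, -107/44, -5/44)

Orthogonality check:
  u_2 · u_1 = 0 (should be 0)
  u_3 · u_1 = 0 (should be 0)
  u_3 · u_2 = 0 (should be 0)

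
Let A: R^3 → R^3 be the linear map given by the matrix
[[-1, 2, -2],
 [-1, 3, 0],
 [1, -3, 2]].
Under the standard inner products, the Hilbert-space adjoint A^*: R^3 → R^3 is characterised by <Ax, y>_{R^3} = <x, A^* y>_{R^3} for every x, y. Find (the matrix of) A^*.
A^* = A^T =
[[-1, -1, 1],
 [2, 3, -3],
 [-2, 0, 2]]

For real matrices with standard dot products, the defining identity <Ax, y> = <x, A^* y> gives (Ax)^T y = x^T (A^*) y, i.e. x^T A^T y = x^T (A^*) y. Since this holds for all x, y, we must have A^* = A^T. Therefore
A^* =
[[-1, -1, 1],
 [2, 3, -3],
 [-2, 0, 2]].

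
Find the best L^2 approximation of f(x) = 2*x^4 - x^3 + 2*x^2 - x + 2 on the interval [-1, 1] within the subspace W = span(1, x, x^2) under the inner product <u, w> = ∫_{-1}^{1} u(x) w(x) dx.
g(x) = 26*x^2/7 - 8*x/5 + 64/35

The best approximation g ∈ W is the orthogonal projection of f onto W. Writing g = a_0 + a_1 x + a_2 x^2, the coefficients solve the normal equations G · a = b where
  G_{ij} = <φ_i, φ_j> and b_i = <f, φ_i>, with φ_0 = 1, φ_1 = x, φ_2 = x^2.
G =
  [2, 0, 2/3]
  [0, 2/3, 0]
  [2/3, 0, 2/5],
b = (92/15, -16/15, 284/105).
Solving gives a_0 = 64/35, a_1 = -8/5, a_2 = 26/7, so
  g(x) = 26*x^2/7 - 8*x/5 + 64/35.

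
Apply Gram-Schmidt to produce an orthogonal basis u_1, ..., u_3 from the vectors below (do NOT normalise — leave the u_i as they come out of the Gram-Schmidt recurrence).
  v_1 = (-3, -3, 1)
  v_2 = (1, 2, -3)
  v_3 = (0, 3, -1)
Orthogonal basis:
  u_1 = (-3, -3, 1)
  u_2 = (-17/19, 2/19, -45/19)
  u_3 = (-147/122, 84/61, 63/122)

Apply the Gram-Schmidt recurrence
  u_1 = v_1
  u_i = v_i − Σ_{j<i} ((v_i · u_j) / (u_j · u_j)) · u_j.

Step by step this gives:
  u_1 = (-3, -3, 1)
  u_2 = (-17/19, 2/19, -45/19)
  u_3 = (-147/122, 84/61, 63/122)

Orthogonality check:
  u_2 · u_1 = 0 (should be 0)
  u_3 · u_1 = 0 (should be 0)
  u_3 · u_2 = 0 (should be 0)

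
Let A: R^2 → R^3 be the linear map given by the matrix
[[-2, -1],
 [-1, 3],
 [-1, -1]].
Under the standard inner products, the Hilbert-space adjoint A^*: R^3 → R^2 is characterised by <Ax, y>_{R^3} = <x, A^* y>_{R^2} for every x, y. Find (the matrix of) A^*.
A^* = A^T =
[[-2, -1, -1],
 [-1, 3, -1]]

For real matrices with standard dot products, the defining identity <Ax, y> = <x, A^* y> gives (Ax)^T y = x^T (A^*) y, i.e. x^T A^T y = x^T (A^*) y. Since this holds for all x, y, we must have A^* = A^T. Therefore
A^* =
[[-2, -1, -1],
 [-1, 3, -1]].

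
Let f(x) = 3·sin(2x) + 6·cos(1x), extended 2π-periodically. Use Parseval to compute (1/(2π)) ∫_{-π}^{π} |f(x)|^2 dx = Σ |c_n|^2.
Σ |c_n|^2 = 45/2

Expand |f|^2 and use orthogonality of {sin(nx), cos(mx)} on [-π, π]:
  ∫_{-π}^{π} sin(nx)^2 dx = π, ∫ cos(mx)^2 dx = π, and cross terms integrate to 0.
So ∫_{-π}^{π} f(x)^2 dx = 3^2 · π + 6^2 · π = (9 + 36)π.
Divide by 2π: (9 + 36)/2 = 45/2.
By Parseval, this equals Σ |c_n|^2.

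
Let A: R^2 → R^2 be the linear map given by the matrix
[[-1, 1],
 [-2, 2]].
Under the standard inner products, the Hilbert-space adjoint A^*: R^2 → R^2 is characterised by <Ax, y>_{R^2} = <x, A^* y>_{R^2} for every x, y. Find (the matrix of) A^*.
A^* = A^T =
[[-1, -2],
 [1, 2]]

For real matrices with standard dot products, the defining identity <Ax, y> = <x, A^* y> gives (Ax)^T y = x^T (A^*) y, i.e. x^T A^T y = x^T (A^*) y. Since this holds for all x, y, we must have A^* = A^T. Therefore
A^* =
[[-1, -2],
 [1, 2]].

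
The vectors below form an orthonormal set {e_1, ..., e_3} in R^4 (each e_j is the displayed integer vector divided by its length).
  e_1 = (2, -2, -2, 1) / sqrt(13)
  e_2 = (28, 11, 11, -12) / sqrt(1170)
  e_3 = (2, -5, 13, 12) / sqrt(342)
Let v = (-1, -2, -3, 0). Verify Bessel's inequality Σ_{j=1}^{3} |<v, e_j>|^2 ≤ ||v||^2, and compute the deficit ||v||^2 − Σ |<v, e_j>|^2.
Σ |<v, e_j>|^2 = 500*2**(230/281)*3**(119/281)*5**(68/281)*7**(276/281)/1029; ||v||^2 = 14; deficit = 36/95

Write each e_j = u_j / sqrt(<u_j, u_j>) where u_j is the displayed integer vector. Then <v, e_j> = <v, u_j> / sqrt(<u_j, u_j>), so |<v, e_j>|^2 = <v, u_j>^2 / <u_j, u_j>.
Coefficients: <v, e_1> = 8/sqrt(13), <v, e_2> = -83/sqrt(1170), <v, e_3> = -31/sqrt(342).
Square and sum: Σ |<v, e_j>|^2 = 500*2**(230/281)*3**(119/281)*5**(68/281)*7**(276/281)/1029.
Compute ||v||^2 = v·v = 14.
Deficit = 14 − 500*2**(230/281)*3**(119/281)*5**(68/281)*7**(276/281)/1029 = 36/95 ≥ 0, confirming Bessel's inequality. (The deficit equals ||v − Σ <v,e_j> e_j||^2, the squared distance from v to span{e_j}.)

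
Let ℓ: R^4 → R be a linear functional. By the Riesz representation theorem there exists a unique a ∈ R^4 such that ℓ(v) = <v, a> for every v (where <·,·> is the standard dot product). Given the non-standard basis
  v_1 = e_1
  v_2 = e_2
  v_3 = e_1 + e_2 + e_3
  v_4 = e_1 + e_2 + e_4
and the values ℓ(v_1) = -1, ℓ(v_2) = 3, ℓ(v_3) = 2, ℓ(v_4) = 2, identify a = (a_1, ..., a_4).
a = (-1, 3, 0, 0)

Write a = (a_1, ..., a_4) in the standard basis. For each basis vector v_i, ℓ(v_i) = <v_i, a> is a linear equation in the a_j's. Collect the n equations into a matrix system V a = ℓ, where row i of V is v_i (expressed in the standard basis). Since V is invertible (lower-triangular with 1s on the diagonal, up to permutation), solve by back-substitution:
  V =
[[1, 0, 0, 0],
 [0, 1, 0, 0],
 [1, 1, 1, 0],
 [1, 1, 0, 1]]
  V a = (-1, 3, 2, 2)
Solving gives a = (-1, 3, 0, 0).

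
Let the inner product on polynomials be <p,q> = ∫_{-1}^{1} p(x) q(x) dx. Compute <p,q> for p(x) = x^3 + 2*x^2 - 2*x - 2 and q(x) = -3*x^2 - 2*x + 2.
<p,q> = -28/15

Expand the product: p(x)·q(x) = -3*x^5 - 8*x^4 + 4*x^3 + 14*x^2 - 4.
∫_{-1}^{1} of each monomial x^k gives [2/(k+1) if k even, 0 if k odd]. Integrating term-by-term (or equivalently evaluating the antiderivative F(x) = -x^6/2 - 8*x^5/5 + x^4 + 14*x^3/3 - 4*x at the endpoints):
  F(1) − F(−1) = -13/30 − (43/30) = -28/15.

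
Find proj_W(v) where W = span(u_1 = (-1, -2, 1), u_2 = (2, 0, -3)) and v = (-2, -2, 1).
proj_W(v) = (-70/53, -112/53, 77/53)

Set up U = [u_1 | ... | u_2] ∈ R^(3×2). The projector onto W = col(U) is P = U (U^T U)^(-1) U^T.
Compute U^T U =
  [6, -5]
  [-5, 13],
and U^T v = (7, -7).
Solve U^T U · c = U^T v for the coefficients: c = (56/53, -7/53). The projection is proj_W(v) = U c.
Check: (v - proj_W(v)) · u_1 = 0  (should be 0).
Check: (v - proj_W(v)) · u_2 = 0  (should be 0).
Result: proj_W(v) = (-70/53, -112/53, 77/53).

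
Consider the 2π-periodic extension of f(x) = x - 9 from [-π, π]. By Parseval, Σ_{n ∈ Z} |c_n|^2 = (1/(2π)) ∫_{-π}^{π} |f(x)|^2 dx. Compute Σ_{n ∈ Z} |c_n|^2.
Σ |c_n|^2 = π^2/3 + 81

Expand and integrate term by term over [-π, π]:
  ∫ (x)^2 dx = 1·(2π^3/3); ∫ 2·1·(-9)·x dx = 0 (odd integrand); ∫ (-9)^2 dx = 81·2π.
So (1/(2π)) ∫_{-π}^{π} (x - 9)^2 dx = 1π^2/3 + 81 = π^2/3 + 81.
Parseval ⇒ Σ |c_n|^2 = π^2/3 + 81.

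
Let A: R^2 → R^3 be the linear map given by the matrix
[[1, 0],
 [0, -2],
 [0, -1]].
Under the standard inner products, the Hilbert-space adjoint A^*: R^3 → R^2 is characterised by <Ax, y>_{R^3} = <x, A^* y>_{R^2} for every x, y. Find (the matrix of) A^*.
A^* = A^T =
[[1, 0, 0],
 [0, -2, -1]]

For real matrices with standard dot products, the defining identity <Ax, y> = <x, A^* y> gives (Ax)^T y = x^T (A^*) y, i.e. x^T A^T y = x^T (A^*) y. Since this holds for all x, y, we must have A^* = A^T. Therefore
A^* =
[[1, 0, 0],
 [0, -2, -1]].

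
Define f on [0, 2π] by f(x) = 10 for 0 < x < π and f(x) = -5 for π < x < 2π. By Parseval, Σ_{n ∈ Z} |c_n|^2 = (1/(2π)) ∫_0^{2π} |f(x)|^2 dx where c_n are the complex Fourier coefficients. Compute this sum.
Σ |c_n|^2 = 125/2

Parseval equates the L^2 energy of f (normalised by 1/(2π)) with the ℓ^2 sum of its Fourier coefficients: (1/(2π)) ∫_0^{2π} |f|^2 = Σ |c_n|^2.
Compute the left side: (1/(2π)) [∫_0^π 10^2 dx + ∫_π^{2π} (-5)^2 dx] = (1/(2π)) · (100π + 25π) = (100 + 25)/2 = 125/2.
So Σ_{n ∈ Z} |c_n|^2 = 125/2.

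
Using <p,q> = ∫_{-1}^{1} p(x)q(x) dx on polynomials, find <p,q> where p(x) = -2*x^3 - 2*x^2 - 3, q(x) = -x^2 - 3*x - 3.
<p,q> = 136/5

Expand the product: p(x)·q(x) = 2*x^5 + 8*x^4 + 12*x^3 + 9*x^2 + 9*x + 9.
∫_{-1}^{1} of each monomial x^k gives [2/(k+1) if k even, 0 if k odd]. Integrating term-by-term (or equivalently evaluating the antiderivative F(x) = x^6/3 + 8*x^5/5 + 3*x^4 + 3*x^3 + 9*x^2/2 + 9*x at the endpoints):
  F(1) − F(−1) = 643/30 − (-173/30) = 136/5.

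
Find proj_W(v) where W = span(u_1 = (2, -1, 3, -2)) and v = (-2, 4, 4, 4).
proj_W(v) = (-4/9, 2/9, -2/3, 4/9)

Set up U = [u_1 | ... | u_1] ∈ R^(4×1). The projector onto W = col(U) is P = U (U^T U)^(-1) U^T.
Compute U^T U =
  [18],
and U^T v = (-4).
Solve U^T U · c = U^T v for the coefficients: c = (-2/9). The projection is proj_W(v) = U c.
Check: (v - proj_W(v)) · u_1 = 0  (should be 0).
Result: proj_W(v) = (-4/9, 2/9, -2/3, 4/9).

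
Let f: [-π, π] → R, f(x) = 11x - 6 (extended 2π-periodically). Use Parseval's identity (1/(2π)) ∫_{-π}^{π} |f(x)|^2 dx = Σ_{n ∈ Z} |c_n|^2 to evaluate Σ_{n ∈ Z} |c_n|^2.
Σ |c_n|^2 = 121π^2/3 + 36

Expand and integrate term by term over [-π, π]:
  ∫ (11x)^2 dx = 121·(2π^3/3); ∫ 2·11·(-6)·x dx = 0 (odd integrand); ∫ (-6)^2 dx = 36·2π.
So (1/(2π)) ∫_{-π}^{π} (11x - 6)^2 dx = 121π^2/3 + 36 = 121π^2/3 + 36.
Parseval ⇒ Σ |c_n|^2 = 121π^2/3 + 36.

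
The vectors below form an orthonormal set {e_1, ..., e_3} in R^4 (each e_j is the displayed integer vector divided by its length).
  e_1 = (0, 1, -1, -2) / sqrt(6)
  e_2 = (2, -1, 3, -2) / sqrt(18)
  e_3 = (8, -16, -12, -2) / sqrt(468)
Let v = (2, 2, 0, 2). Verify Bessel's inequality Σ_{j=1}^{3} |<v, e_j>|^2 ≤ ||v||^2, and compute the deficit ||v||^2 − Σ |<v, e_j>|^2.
Σ |<v, e_j>|^2 = 68/39; ||v||^2 = 12; deficit = 400/39

Write each e_j = u_j / sqrt(<u_j, u_j>) where u_j is the displayed integer vector. Then <v, e_j> = <v, u_j> / sqrt(<u_j, u_j>), so |<v, e_j>|^2 = <v, u_j>^2 / <u_j, u_j>.
Coefficients: <v, e_1> = -2/sqrt(6), <v, e_2> = -2/sqrt(18), <v, e_3> = -20/sqrt(468).
Square and sum: Σ |<v, e_j>|^2 = 68/39.
Compute ||v||^2 = v·v = 12.
Deficit = 12 − 68/39 = 400/39 ≥ 0, confirming Bessel's inequality. (The deficit equals ||v − Σ <v,e_j> e_j||^2, the squared distance from v to span{e_j}.)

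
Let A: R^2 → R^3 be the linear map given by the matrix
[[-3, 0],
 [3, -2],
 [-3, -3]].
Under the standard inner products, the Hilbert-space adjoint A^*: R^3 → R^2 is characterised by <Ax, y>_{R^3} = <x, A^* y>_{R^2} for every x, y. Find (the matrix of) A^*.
A^* = A^T =
[[-3, 3, -3],
 [0, -2, -3]]

For real matrices with standard dot products, the defining identity <Ax, y> = <x, A^* y> gives (Ax)^T y = x^T (A^*) y, i.e. x^T A^T y = x^T (A^*) y. Since this holds for all x, y, we must have A^* = A^T. Therefore
A^* =
[[-3, 3, -3],
 [0, -2, -3]].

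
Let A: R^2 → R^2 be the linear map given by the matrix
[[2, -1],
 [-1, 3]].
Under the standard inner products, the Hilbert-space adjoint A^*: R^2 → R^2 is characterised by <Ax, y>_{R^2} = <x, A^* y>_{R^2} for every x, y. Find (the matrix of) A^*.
A^* = A^T =
[[2, -1],
 [-1, 3]]

For real matrices with standard dot products, the defining identity <Ax, y> = <x, A^* y> gives (Ax)^T y = x^T (A^*) y, i.e. x^T A^T y = x^T (A^*) y. Since this holds for all x, y, we must have A^* = A^T. Therefore
A^* =
[[2, -1],
 [-1, 3]].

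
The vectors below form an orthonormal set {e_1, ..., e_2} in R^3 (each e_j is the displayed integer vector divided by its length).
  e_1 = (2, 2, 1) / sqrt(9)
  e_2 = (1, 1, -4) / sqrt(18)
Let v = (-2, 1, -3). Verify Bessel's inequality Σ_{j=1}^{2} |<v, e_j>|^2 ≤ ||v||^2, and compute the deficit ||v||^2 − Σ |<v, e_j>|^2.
Σ |<v, e_j>|^2 = 19/2; ||v||^2 = 14; deficit = 9/2

Write each e_j = u_j / sqrt(<u_j, u_j>) where u_j is the displayed integer vector. Then <v, e_j> = <v, u_j> / sqrt(<u_j, u_j>), so |<v, e_j>|^2 = <v, u_j>^2 / <u_j, u_j>.
Coefficients: <v, e_1> = -5/sqrt(9), <v, e_2> = 11/sqrt(18).
Square and sum: Σ |<v, e_j>|^2 = 19/2.
Compute ||v||^2 = v·v = 14.
Deficit = 14 − 19/2 = 9/2 ≥ 0, confirming Bessel's inequality. (The deficit equals ||v − Σ <v,e_j> e_j||^2, the squared distance from v to span{e_j}.)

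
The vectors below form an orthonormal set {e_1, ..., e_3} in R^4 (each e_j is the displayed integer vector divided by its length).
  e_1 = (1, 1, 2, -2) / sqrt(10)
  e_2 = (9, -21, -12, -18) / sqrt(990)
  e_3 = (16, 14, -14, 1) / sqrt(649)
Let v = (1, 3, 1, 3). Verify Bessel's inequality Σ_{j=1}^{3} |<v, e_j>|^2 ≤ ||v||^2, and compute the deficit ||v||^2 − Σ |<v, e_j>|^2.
Σ |<v, e_j>|^2 = 1059/59; ||v||^2 = 20; deficit = 121/59

Write each e_j = u_j / sqrt(<u_j, u_j>) where u_j is the displayed integer vector. Then <v, e_j> = <v, u_j> / sqrt(<u_j, u_j>), so |<v, e_j>|^2 = <v, u_j>^2 / <u_j, u_j>.
Coefficients: <v, e_1> = 0/sqrt(10), <v, e_2> = -120/sqrt(990), <v, e_3> = 47/sqrt(649).
Square and sum: Σ |<v, e_j>|^2 = 1059/59.
Compute ||v||^2 = v·v = 20.
Deficit = 20 − 1059/59 = 121/59 ≥ 0, confirming Bessel's inequality. (The deficit equals ||v − Σ <v,e_j> e_j||^2, the squared distance from v to span{e_j}.)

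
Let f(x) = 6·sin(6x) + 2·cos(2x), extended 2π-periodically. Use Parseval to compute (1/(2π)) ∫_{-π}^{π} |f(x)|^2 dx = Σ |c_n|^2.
Σ |c_n|^2 = 20

Expand |f|^2 and use orthogonality of {sin(nx), cos(mx)} on [-π, π]:
  ∫_{-π}^{π} sin(nx)^2 dx = π, ∫ cos(mx)^2 dx = π, and cross terms integrate to 0.
So ∫_{-π}^{π} f(x)^2 dx = 6^2 · π + 2^2 · π = (36 + 4)π.
Divide by 2π: (36 + 4)/2 = 20.
By Parseval, this equals Σ |c_n|^2.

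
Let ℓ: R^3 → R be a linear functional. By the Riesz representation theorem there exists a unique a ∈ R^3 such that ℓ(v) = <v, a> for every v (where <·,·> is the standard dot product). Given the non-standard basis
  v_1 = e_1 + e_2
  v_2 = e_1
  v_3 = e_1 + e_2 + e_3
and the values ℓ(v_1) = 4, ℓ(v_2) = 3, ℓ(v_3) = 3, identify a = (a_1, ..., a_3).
a = (3, 1, -1)

Write a = (a_1, ..., a_3) in the standard basis. For each basis vector v_i, ℓ(v_i) = <v_i, a> is a linear equation in the a_j's. Collect the n equations into a matrix system V a = ℓ, where row i of V is v_i (expressed in the standard basis). Since V is invertible (lower-triangular with 1s on the diagonal, up to permutation), solve by back-substitution:
  V =
[[1, 1, 0],
 [1, 0, 0],
 [1, 1, 1]]
  V a = (4, 3, 3)
Solving gives a = (3, 1, -1).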